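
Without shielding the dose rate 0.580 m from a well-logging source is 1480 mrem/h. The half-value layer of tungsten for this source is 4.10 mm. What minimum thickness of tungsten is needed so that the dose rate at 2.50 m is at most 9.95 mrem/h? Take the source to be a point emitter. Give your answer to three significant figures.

12.3 mm

At 2.50 m, distance alone gives 1480 × (0.580/2.50)² = 1480 × 0.05382 = 79.65 mrem/h.
Further attenuation needed: 79.65/9.95 = 8.005.
n = log₂(8.005) = 3.001 half-value layers.
Thickness = 3.001 × 4.10 mm = 12.30 mm.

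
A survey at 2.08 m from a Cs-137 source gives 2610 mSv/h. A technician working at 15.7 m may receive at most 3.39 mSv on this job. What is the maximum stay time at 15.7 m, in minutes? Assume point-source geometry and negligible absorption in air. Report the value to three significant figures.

Applying the 1/r² law, rate at 15.7 m:
(2.08/15.7)² = 0.01755, so 2610 × 0.01755 = 45.81 mSv/h.
Stay time = 3.39 mSv ÷ 45.81 mSv/h = 0.07400 h = 4.440 min.

4.44 min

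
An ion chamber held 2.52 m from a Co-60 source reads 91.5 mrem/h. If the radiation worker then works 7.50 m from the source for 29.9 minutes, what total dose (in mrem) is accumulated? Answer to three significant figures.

Using I₁d₁² = I₂d₂², rate at 7.50 m:
(2.52/7.50)² = 0.1129, so 91.5 × 0.1129 = 10.33 mrem/h.
Dose = rate × time = 10.33 mrem/h × 0.4983 h = 5.147 mrem.

5.15 mrem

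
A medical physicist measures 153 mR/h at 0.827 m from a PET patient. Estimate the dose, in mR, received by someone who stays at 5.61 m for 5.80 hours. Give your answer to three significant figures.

19.3 mR

By the inverse-square law, rate at 5.61 m:
(0.827/5.61)² = 0.02173, so 153 × 0.02173 = 3.325 mR/h.
Dose = rate × time = 3.325 mR/h × 5.800 h = 19.29 mR.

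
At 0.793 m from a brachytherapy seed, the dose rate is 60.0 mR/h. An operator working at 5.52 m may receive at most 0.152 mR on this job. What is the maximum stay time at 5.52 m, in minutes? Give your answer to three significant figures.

7.37 min

Intensity scales as (d₁/d₂)², so rate at 5.52 m:
60.0 × (0.793/5.52)² = 60.0 × 0.02064 = 1.238 mR/h.
Stay time = 0.152 mR ÷ 1.238 mR/h = 0.1228 h = 7.368 min.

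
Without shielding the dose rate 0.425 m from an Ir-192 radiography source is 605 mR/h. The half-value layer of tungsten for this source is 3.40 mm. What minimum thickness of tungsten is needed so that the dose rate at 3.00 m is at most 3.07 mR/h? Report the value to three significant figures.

At 3.00 m, distance alone gives (0.425/3.00)² = 0.02007, so 605 × 0.02007 = 12.14 mR/h.
Further attenuation needed: 12.14/3.07 = 3.954.
n = log₂(3.954) = 1.983 half-value layers.
Thickness = 1.983 × 3.40 mm = 6.742 mm.

6.74 mm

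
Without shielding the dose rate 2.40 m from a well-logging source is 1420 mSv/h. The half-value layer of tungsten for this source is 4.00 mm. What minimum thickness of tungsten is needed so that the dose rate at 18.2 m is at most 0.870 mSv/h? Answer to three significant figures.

19.3 mm

At 18.2 m, distance alone gives (2.40/18.2)² = 0.01739, so 1420 × 0.01739 = 24.69 mSv/h.
Further attenuation needed: 24.69/0.870 = 28.38.
n = log₂(28.38) = 4.827 half-value layers.
Thickness = 4.827 × 4.00 mm = 19.31 mm.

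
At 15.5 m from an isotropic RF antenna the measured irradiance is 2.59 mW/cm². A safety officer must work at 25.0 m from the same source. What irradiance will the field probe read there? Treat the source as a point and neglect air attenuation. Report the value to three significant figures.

Using I₁d₁² = I₂d₂², scaling from 15.5 m to 25.0 m:
(15.5/25.0)² = 0.3844, so 2.59 × 0.3844 = 0.9956 mW/cm².

0.996 mW/cm²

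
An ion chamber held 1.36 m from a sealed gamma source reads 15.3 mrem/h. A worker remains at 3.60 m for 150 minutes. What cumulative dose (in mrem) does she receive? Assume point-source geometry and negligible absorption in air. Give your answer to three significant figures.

By the inverse-square law, rate at 3.60 m:
(1.36/3.60)² = 0.1427, so 15.3 × 0.1427 = 2.183 mrem/h.
Dose = rate × time = 2.183 mrem/h × 2.500 h = 5.457 mrem.

5.46 mrem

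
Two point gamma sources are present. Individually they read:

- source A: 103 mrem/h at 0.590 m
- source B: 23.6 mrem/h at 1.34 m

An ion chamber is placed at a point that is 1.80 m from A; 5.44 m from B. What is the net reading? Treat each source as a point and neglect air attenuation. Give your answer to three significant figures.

12.5 mrem/h

By superposition, sum each source's inverse-square contribution:
A: 103 × (0.590/1.80)² = 11.07 mrem/h
B: 23.6 × (1.34/5.44)² = 1.432 mrem/h
Total = 11.07 + 1.432 = 12.50 mrem/h.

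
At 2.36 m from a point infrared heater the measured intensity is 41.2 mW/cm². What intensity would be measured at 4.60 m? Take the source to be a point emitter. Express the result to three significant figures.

10.8 mW/cm²

Since intensity falls as 1/r², scaling from 2.36 m to 4.60 m:
41.2 × (2.36/4.60)² = 41.2 × 0.2632 = 10.84 mW/cm².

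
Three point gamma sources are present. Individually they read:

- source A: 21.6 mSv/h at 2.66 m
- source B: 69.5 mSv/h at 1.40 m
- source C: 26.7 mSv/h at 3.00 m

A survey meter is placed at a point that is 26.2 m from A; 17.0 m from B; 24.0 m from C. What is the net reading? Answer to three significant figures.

Each source contributes Iᵢ·(dᵢ/rᵢ)²; contributions add.
A: 21.6 × (2.66/26.2)² = 0.2226 mSv/h
B: 69.5 × (1.40/17.0)² = 0.4713 mSv/h
C: 26.7 × (3.00/24.0)² = 0.4172 mSv/h
Total = 0.2226 + 0.4713 + 0.4172 = 1.111 mSv/h.

1.11 mSv/h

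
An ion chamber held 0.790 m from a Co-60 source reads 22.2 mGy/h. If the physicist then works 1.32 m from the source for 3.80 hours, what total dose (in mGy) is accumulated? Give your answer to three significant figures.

30.2 mGy

Using I₁d₁² = I₂d₂², rate at 1.32 m:
(0.790/1.32)² = 0.3582, so 22.2 × 0.3582 = 7.952 mGy/h.
Dose = rate × time = 7.952 mGy/h × 3.800 h = 30.22 mGy.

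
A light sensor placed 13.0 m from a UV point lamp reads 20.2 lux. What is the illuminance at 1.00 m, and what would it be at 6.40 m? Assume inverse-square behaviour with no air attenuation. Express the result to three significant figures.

3410 lux; 83.3 lux

Since intensity falls as 1/r²,
At 1.00 m: (13.0/1.00)² = 169.0, so 20.2 × 169.0 = 3414 lux
At 6.40 m: (1.00/6.40)² = 0.02441, so 3414 × 0.02441 = 83.34 lux.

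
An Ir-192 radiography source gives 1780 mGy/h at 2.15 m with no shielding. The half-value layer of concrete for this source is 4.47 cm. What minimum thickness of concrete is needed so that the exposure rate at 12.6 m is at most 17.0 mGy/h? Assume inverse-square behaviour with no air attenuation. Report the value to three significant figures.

7.19 cm

At 12.6 m, distance alone gives (2.15/12.6)² = 0.02912, so 1780 × 0.02912 = 51.83 mGy/h.
Further attenuation needed: 51.83/17.0 = 3.049.
n = log₂(3.049) = 1.608 half-value layers.
Thickness = 1.608 × 4.47 cm = 7.188 cm.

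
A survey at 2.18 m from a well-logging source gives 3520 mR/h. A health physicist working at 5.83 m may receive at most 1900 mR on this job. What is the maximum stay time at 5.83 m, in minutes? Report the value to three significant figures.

Since intensity falls as 1/r², rate at 5.83 m:
(2.18/5.83)² = 0.1398, so 3520 × 0.1398 = 492.1 mR/h.
Stay time = 1900 mR ÷ 492.1 mR/h = 3.861 h = 231.7 min.

232 min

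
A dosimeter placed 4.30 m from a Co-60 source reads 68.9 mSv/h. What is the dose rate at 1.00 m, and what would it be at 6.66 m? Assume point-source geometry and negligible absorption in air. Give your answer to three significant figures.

1270 mSv/h; 28.7 mSv/h

Since intensity falls as 1/r²,
At 1.00 m: (4.30/1.00)² = 18.49, so 68.9 × 18.49 = 1274 mSv/h
At 6.66 m: 1274 × (1.00/6.66)² = 1274 × 0.02255 = 28.73 mSv/h.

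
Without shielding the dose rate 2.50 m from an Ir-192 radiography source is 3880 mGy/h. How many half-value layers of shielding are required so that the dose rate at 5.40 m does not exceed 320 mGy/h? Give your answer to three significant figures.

1.38 half-value layers

At 5.40 m, distance alone gives 3880 × (2.50/5.40)² = 3880 × 0.2143 = 831.5 mGy/h.
Further attenuation needed: 831.5/320 = 2.598.
n = log₂(2.598) = 1.377 half-value layers.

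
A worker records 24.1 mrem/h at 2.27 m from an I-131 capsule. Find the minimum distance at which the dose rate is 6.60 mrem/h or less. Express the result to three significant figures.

4.34 m

Intensity scales as (d₁/d₂)², so d₂ = d₁·√(I₁/I₂).
I₁/I₂ = 24.1/6.60 = 3.652, so d₂ = 2.27 × √3.652 = 4.338 m.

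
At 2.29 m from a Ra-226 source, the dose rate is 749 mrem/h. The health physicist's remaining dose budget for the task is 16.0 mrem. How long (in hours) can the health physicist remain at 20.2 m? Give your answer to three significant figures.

Using I₁d₁² = I₂d₂², rate at 20.2 m:
749 × (2.29/20.2)² = 749 × 0.01285 = 9.625 mrem/h.
Stay time = 16.0 mrem ÷ 9.625 mrem/h = 1.662 h.

1.66 h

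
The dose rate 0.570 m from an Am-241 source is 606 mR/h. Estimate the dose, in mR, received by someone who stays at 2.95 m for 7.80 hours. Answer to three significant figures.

176 mR

Intensity scales as (d₁/d₂)², so rate at 2.95 m:
606 × (0.570/2.95)² = 606 × 0.03733 = 22.62 mR/h.
Dose = rate × time = 22.62 mR/h × 7.800 h = 176.4 mR.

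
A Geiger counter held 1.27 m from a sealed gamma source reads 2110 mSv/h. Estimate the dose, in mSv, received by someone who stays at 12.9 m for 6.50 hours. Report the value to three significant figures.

Applying the 1/r² law, rate at 12.9 m:
(1.27/12.9)² = 0.009692, so 2110 × 0.009692 = 20.45 mSv/h.
Dose = rate × time = 20.45 mSv/h × 6.500 h = 132.9 mSv.

133 mSv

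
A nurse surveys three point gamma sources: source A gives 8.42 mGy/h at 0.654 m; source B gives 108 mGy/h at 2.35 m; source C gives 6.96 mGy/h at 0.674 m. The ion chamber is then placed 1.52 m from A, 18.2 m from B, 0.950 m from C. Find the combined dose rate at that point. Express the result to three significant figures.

Each source contributes Iᵢ·(dᵢ/rᵢ)²; contributions add.
A: 8.42 × (0.654/1.52)² = 1.559 mGy/h
B: 108 × (2.35/18.2)² = 1.801 mGy/h
C: 6.96 × (0.674/0.950)² = 3.503 mGy/h
Total = 1.559 + 1.801 + 3.503 = 6.863 mGy/h.

6.86 mGy/h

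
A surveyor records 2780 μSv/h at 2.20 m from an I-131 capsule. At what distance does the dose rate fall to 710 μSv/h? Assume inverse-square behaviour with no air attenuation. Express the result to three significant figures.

4.35 m

Applying the 1/r² law, d₂ = d₁·√(I₁/I₂).
I₁/I₂ = 2780/710 = 3.915, so d₂ = 2.20 × √3.915 = 4.353 m.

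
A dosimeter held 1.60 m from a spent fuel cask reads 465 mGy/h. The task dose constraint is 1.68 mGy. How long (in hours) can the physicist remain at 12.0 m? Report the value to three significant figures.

Using I₁d₁² = I₂d₂², rate at 12.0 m:
(1.60/12.0)² = 0.01778, so 465 × 0.01778 = 8.268 mGy/h.
Stay time = 1.68 mGy ÷ 8.268 mGy/h = 0.2032 h.

0.203 h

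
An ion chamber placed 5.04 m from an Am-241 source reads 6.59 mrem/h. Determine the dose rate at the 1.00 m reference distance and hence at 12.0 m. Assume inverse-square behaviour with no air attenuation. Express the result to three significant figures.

Since intensity falls as 1/r²,
At 1.00 m: 6.59 × (5.04/1.00)² = 6.59 × 25.40 = 167.4 mrem/h
At 12.0 m: 167.4 × (1.00/12.0)² = 167.4 × 0.006944 = 1.162 mrem/h.

167 mrem/h; 1.16 mrem/h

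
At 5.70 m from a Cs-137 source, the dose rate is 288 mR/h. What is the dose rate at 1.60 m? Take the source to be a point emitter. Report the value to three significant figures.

Applying the 1/r² law, the rate at 1.60 m is
(5.70/1.60)² = 12.69, so 288 × 12.69 = 3655 mR/h.

3660 mR/h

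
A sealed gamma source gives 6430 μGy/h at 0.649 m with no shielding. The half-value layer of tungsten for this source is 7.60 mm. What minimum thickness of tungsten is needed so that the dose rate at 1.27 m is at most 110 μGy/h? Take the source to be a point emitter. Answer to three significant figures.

At 1.27 m, distance alone gives 6430 × (0.649/1.27)² = 6430 × 0.2611 = 1679 μGy/h.
Further attenuation needed: 1679/110 = 15.26.
n = log₂(15.26) = 3.932 half-value layers.
Thickness = 3.932 × 7.60 mm = 29.88 mm.

29.9 mm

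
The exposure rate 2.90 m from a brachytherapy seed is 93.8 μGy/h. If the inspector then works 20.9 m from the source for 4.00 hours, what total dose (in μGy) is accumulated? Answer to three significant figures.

Applying the 1/r² law, rate at 20.9 m:
93.8 × (2.90/20.9)² = 93.8 × 0.01925 = 1.806 μGy/h.
Dose = rate × time = 1.806 μGy/h × 4.000 h = 7.224 μGy.

7.22 μGy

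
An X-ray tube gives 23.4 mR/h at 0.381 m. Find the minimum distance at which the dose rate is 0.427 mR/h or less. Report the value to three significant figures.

Applying the 1/r² law, d₂ = d₁·√(I₁/I₂).
I₁/I₂ = 23.4/0.427 = 54.80, so d₂ = 0.381 × √54.80 = 2.820 m.

2.82 m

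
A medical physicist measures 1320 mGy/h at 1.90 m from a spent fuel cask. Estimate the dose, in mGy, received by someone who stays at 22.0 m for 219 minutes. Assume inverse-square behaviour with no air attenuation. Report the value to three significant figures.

35.9 mGy

Using I₁d₁² = I₂d₂², rate at 22.0 m:
1320 × (1.90/22.0)² = 1320 × 0.007459 = 9.846 mGy/h.
Dose = rate × time = 9.846 mGy/h × 3.650 h = 35.94 mGy.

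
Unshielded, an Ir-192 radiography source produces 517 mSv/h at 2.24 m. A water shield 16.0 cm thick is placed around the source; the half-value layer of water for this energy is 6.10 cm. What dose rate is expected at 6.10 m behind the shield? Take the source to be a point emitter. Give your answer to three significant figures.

Distance alone: (2.24/6.10)² = 0.1348, so 517 × 0.1348 = 69.69 mSv/h.
Shield: 16.0/6.10 = 2.623 half-value layers → attenuation 2^(−2.623) = 0.1623.
Combined: 69.69 × 0.1623 = 11.31 mSv/h.

11.3 mSv/h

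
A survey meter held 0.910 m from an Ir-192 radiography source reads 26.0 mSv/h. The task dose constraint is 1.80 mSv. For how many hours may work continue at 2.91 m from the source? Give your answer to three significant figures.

0.708 h

Intensity scales as (d₁/d₂)², so rate at 2.91 m:
26.0 × (0.910/2.91)² = 26.0 × 0.09779 = 2.543 mSv/h.
Stay time = 1.80 mSv ÷ 2.543 mSv/h = 0.7078 h.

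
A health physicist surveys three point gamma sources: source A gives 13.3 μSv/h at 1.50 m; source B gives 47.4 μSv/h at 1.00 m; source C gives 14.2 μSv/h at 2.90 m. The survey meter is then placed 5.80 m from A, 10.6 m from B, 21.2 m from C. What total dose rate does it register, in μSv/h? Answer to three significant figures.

By superposition, sum each source's inverse-square contribution:
A: 13.3 × (1.50/5.80)² = 0.8896 μSv/h
B: 47.4 × (1.00/10.6)² = 0.4219 μSv/h
C: 14.2 × (2.90/21.2)² = 0.2657 μSv/h
Total = 0.8896 + 0.4219 + 0.2657 = 1.577 μSv/h.

1.58 μSv/h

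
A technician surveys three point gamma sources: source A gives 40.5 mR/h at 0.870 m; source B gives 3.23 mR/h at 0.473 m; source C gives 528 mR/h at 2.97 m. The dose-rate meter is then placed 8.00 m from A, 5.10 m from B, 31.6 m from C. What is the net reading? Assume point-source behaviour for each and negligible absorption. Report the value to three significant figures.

By superposition, sum each source's inverse-square contribution:
A: 40.5 × (0.870/8.00)² = 0.4790 mR/h
B: 3.23 × (0.473/5.10)² = 0.02778 mR/h
C: 528 × (2.97/31.6)² = 4.664 mR/h
Total = 0.4790 + 0.02778 + 4.664 = 5.171 mR/h.

5.17 mR/h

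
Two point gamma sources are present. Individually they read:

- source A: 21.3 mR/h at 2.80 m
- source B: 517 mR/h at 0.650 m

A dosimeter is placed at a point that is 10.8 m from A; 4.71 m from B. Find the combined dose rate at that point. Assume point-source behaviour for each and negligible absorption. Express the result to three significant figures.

Each source contributes Iᵢ·(dᵢ/rᵢ)²; contributions add.
A: 21.3 × (2.80/10.8)² = 1.432 mR/h
B: 517 × (0.650/4.71)² = 9.846 mR/h
Total = 1.432 + 9.846 = 11.28 mR/h.

11.3 mR/h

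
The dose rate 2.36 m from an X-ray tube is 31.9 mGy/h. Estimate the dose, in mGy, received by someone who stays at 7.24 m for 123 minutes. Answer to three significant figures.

6.95 mGy

Intensity scales as (d₁/d₂)², so rate at 7.24 m:
(2.36/7.24)² = 0.1063, so 31.9 × 0.1063 = 3.391 mGy/h.
Dose = rate × time = 3.391 mGy/h × 2.050 h = 6.952 mGy.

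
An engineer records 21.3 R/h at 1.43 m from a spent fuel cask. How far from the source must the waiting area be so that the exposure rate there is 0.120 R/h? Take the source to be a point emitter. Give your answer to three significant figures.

19.1 m

Applying the 1/r² law, d₂ = d₁·√(I₁/I₂).
I₁/I₂ = 21.3/0.120 = 177.5, so d₂ = 1.43 × √177.5 = 19.05 m.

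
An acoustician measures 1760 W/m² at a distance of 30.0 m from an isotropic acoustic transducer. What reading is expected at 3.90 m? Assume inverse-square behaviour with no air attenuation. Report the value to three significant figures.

104000 W/m²

Using I₁d₁² = I₂d₂², the rate at 3.90 m is
(30.0/3.90)² = 59.17, so 1760 × 59.17 = 104100 W/m².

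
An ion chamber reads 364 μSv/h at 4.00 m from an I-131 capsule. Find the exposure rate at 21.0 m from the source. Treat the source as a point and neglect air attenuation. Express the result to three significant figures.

Applying the 1/r² law, the rate at 21.0 m is
364 × (4.00/21.0)² = 364 × 0.03628 = 13.21 μSv/h.

13.2 μSv/h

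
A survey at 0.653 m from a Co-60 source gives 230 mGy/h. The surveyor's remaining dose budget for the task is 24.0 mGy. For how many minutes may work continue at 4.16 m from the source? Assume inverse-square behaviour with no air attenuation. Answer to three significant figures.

254 min

Applying the 1/r² law, rate at 4.16 m:
230 × (0.653/4.16)² = 230 × 0.02464 = 5.667 mGy/h.
Stay time = 24.0 mGy ÷ 5.667 mGy/h = 4.235 h = 254.1 min.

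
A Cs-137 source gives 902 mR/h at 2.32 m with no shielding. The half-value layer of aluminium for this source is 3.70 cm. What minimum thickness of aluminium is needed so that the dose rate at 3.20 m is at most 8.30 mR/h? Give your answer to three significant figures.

At 3.20 m, distance alone gives 902 × (2.32/3.20)² = 902 × 0.5256 = 474.1 mR/h.
Further attenuation needed: 474.1/8.30 = 57.12.
n = log₂(57.12) = 5.836 half-value layers.
Thickness = 5.836 × 3.70 cm = 21.59 cm.

21.6 cm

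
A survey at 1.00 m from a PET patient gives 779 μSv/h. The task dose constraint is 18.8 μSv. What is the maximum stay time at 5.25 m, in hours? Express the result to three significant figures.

0.665 h

By the inverse-square law, rate at 5.25 m:
(1.00/5.25)² = 0.03628, so 779 × 0.03628 = 28.26 μSv/h.
Stay time = 18.8 μSv ÷ 28.26 μSv/h = 0.6653 h.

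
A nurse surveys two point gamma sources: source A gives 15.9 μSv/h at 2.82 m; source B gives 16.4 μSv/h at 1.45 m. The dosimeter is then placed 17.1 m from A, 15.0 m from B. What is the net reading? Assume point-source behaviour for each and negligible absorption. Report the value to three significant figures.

0.586 μSv/h

By superposition, sum each source's inverse-square contribution:
A: 15.9 × (2.82/17.1)² = 0.4324 μSv/h
B: 16.4 × (1.45/15.0)² = 0.1532 μSv/h
Total = 0.4324 + 0.1532 = 0.5856 μSv/h.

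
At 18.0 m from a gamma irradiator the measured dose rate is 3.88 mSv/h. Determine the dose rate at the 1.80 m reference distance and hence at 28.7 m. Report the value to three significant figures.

Since intensity falls as 1/r²,
At 1.80 m: 3.88 × (18.0/1.80)² = 3.88 × 100.0 = 388.0 mSv/h
At 28.7 m: (1.80/28.7)² = 0.003934, so 388.0 × 0.003934 = 1.526 mSv/h.

388 mSv/h; 1.53 mSv/h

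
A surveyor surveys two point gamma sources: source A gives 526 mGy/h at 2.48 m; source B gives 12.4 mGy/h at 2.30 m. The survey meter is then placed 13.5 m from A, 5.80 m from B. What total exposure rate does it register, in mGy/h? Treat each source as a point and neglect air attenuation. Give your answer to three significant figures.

By superposition, sum each source's inverse-square contribution:
A: 526 × (2.48/13.5)² = 17.75 mGy/h
B: 12.4 × (2.30/5.80)² = 1.950 mGy/h
Total = 17.75 + 1.950 = 19.70 mGy/h.

19.7 mGy/h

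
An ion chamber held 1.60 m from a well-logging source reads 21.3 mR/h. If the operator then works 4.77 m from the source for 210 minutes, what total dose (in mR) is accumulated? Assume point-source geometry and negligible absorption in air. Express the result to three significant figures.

By the inverse-square law, rate at 4.77 m:
(1.60/4.77)² = 0.1125, so 21.3 × 0.1125 = 2.396 mR/h.
Dose = rate × time = 2.396 mR/h × 3.500 h = 8.386 mR.

8.39 mR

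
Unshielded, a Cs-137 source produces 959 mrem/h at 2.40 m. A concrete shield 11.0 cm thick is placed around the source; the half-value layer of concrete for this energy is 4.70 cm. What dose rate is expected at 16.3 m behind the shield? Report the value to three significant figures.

4.11 mrem/h

Distance alone: (2.40/16.3)² = 0.02168, so 959 × 0.02168 = 20.79 mrem/h.
Shield: 11.0/4.70 = 2.340 half-value layers → attenuation 2^(−2.340) = 0.1975.
Combined: 20.79 × 0.1975 = 4.106 mrem/h.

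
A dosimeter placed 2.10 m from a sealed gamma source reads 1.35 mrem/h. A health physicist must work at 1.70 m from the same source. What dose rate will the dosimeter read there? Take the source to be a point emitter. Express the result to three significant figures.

Using I₁d₁² = I₂d₂², scaling from 2.10 m to 1.70 m:
1.35 × (2.10/1.70)² = 1.35 × 1.526 = 2.060 mrem/h.

2.06 mrem/h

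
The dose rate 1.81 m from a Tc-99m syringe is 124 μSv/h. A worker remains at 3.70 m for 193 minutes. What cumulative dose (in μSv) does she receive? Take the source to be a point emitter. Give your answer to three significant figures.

Applying the 1/r² law, rate at 3.70 m:
124 × (1.81/3.70)² = 124 × 0.2393 = 29.67 μSv/h.
Dose = rate × time = 29.67 μSv/h × 3.217 h = 95.45 μSv.

95.5 μSv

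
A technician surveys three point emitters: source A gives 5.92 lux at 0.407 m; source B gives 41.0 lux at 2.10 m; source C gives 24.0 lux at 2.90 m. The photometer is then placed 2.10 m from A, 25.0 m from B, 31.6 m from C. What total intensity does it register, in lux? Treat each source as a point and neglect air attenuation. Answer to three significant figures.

Each source contributes Iᵢ·(dᵢ/rᵢ)²; contributions add.
A: 5.92 × (0.407/2.10)² = 0.2224 lux
B: 41.0 × (2.10/25.0)² = 0.2893 lux
C: 24.0 × (2.90/31.6)² = 0.2021 lux
Total = 0.2224 + 0.2893 + 0.2021 = 0.7138 lux.

0.714 lux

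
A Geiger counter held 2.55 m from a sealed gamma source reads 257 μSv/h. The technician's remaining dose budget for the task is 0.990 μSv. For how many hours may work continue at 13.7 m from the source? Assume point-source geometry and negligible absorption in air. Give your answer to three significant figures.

0.111 h

Using I₁d₁² = I₂d₂², rate at 13.7 m:
(2.55/13.7)² = 0.03464, so 257 × 0.03464 = 8.902 μSv/h.
Stay time = 0.990 μSv ÷ 8.902 μSv/h = 0.1112 h.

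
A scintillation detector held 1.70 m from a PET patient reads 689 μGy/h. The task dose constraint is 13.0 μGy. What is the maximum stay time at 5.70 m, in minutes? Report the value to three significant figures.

Intensity scales as (d₁/d₂)², so rate at 5.70 m:
(1.70/5.70)² = 0.08895, so 689 × 0.08895 = 61.29 μGy/h.
Stay time = 13.0 μGy ÷ 61.29 μGy/h = 0.2121 h = 12.73 min.

12.7 min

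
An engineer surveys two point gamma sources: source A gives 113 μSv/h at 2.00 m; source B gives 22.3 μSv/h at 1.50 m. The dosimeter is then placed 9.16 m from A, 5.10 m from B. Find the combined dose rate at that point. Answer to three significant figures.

7.32 μSv/h

By superposition, sum each source's inverse-square contribution:
A: 113 × (2.00/9.16)² = 5.387 μSv/h
B: 22.3 × (1.50/5.10)² = 1.929 μSv/h
Total = 5.387 + 1.929 = 7.316 μSv/h.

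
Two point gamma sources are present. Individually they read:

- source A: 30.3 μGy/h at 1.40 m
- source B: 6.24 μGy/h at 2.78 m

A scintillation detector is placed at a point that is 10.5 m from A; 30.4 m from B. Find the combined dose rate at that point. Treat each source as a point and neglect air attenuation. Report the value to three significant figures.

By superposition, sum each source's inverse-square contribution:
A: 30.3 × (1.40/10.5)² = 0.5387 μGy/h
B: 6.24 × (2.78/30.4)² = 0.05218 μGy/h
Total = 0.5387 + 0.05218 = 0.5909 μGy/h.

0.591 μGy/h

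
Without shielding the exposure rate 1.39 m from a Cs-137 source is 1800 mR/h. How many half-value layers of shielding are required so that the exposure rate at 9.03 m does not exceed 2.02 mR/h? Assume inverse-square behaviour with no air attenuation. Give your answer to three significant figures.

At 9.03 m, distance alone gives (1.39/9.03)² = 0.02369, so 1800 × 0.02369 = 42.64 mR/h.
Further attenuation needed: 42.64/2.02 = 21.11.
n = log₂(21.11) = 4.400 half-value layers.

4.40 half-value layers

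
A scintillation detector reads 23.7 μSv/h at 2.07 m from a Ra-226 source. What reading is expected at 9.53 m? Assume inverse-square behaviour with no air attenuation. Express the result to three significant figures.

1.12 μSv/h

By the inverse-square law, the rate at 9.53 m is
(2.07/9.53)² = 0.04718, so 23.7 × 0.04718 = 1.118 μSv/h.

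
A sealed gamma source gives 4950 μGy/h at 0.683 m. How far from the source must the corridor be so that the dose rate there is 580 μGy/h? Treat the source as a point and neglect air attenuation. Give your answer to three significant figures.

2.00 m

Intensity scales as (d₁/d₂)², so d₂ = d₁·√(I₁/I₂).
I₁/I₂ = 4950/580 = 8.534, so d₂ = 0.683 × √8.534 = 1.995 m.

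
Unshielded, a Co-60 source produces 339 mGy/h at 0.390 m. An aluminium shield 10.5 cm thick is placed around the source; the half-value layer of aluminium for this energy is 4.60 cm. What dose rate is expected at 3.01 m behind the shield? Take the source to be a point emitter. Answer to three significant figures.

1.17 mGy/h

Distance alone: (0.390/3.01)² = 0.01679, so 339 × 0.01679 = 5.692 mGy/h.
Shield: 10.5/4.60 = 2.283 half-value layers → attenuation 2^(−2.283) = 0.2055.
Combined: 5.692 × 0.2055 = 1.170 mGy/h.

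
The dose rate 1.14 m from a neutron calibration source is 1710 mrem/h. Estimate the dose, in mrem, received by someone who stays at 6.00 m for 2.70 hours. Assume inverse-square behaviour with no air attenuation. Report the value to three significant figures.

By the inverse-square law, rate at 6.00 m:
1710 × (1.14/6.00)² = 1710 × 0.03610 = 61.73 mrem/h.
Dose = rate × time = 61.73 mrem/h × 2.700 h = 166.7 mrem.

167 mrem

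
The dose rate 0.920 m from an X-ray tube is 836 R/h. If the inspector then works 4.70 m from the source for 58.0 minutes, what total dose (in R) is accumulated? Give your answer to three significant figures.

31.0 R

By the inverse-square law, rate at 4.70 m:
(0.920/4.70)² = 0.03832, so 836 × 0.03832 = 32.04 R/h.
Dose = rate × time = 32.04 R/h × 0.9667 h = 30.97 R.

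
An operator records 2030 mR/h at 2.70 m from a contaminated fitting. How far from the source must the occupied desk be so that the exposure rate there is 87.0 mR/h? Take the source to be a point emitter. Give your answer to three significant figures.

Using I₁d₁² = I₂d₂², d₂ = d₁·√(I₁/I₂).
I₁/I₂ = 2030/87.0 = 23.33, so d₂ = 2.70 × √23.33 = 13.04 m.

13.0 m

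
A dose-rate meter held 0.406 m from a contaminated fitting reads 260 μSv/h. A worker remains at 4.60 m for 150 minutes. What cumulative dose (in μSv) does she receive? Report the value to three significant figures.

Applying the 1/r² law, rate at 4.60 m:
260 × (0.406/4.60)² = 260 × 0.007790 = 2.025 μSv/h.
Dose = rate × time = 2.025 μSv/h × 2.500 h = 5.062 μSv.

5.06 μSv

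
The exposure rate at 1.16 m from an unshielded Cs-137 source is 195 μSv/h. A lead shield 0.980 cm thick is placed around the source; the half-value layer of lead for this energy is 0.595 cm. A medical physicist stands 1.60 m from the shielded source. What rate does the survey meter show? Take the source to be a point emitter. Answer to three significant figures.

Distance alone: (1.16/1.60)² = 0.5256, so 195 × 0.5256 = 102.5 μSv/h.
Shield: 0.980/0.595 = 1.647 half-value layers → attenuation 2^(−1.647) = 0.3193.
Combined: 102.5 × 0.3193 = 32.73 μSv/h.

32.7 μSv/h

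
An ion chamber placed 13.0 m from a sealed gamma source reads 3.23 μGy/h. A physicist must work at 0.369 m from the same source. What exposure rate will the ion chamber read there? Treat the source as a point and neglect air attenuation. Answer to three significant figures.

Since intensity falls as 1/r², scaling from 13.0 m to 0.369 m:
(13.0/0.369)² = 1241, so 3.23 × 1241 = 4008 μGy/h.

4010 μGy/h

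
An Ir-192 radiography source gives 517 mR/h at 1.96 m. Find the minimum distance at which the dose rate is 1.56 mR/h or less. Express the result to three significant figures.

35.7 m

Applying the 1/r² law, d₂ = d₁·√(I₁/I₂).
I₁/I₂ = 517/1.56 = 331.4, so d₂ = 1.96 × √331.4 = 35.68 m.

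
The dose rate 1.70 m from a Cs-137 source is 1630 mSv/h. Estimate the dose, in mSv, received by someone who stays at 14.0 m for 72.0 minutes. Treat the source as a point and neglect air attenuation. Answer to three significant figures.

28.8 mSv

Using I₁d₁² = I₂d₂², rate at 14.0 m:
(1.70/14.0)² = 0.01474, so 1630 × 0.01474 = 24.03 mSv/h.
Dose = rate × time = 24.03 mSv/h × 1.200 h = 28.84 mSv.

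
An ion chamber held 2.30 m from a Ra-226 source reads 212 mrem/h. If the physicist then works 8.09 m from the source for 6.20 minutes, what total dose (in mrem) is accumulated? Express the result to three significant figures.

1.77 mrem

By the inverse-square law, rate at 8.09 m:
(2.30/8.09)² = 0.08083, so 212 × 0.08083 = 17.14 mrem/h.
Dose = rate × time = 17.14 mrem/h × 0.1033 h = 1.771 mrem.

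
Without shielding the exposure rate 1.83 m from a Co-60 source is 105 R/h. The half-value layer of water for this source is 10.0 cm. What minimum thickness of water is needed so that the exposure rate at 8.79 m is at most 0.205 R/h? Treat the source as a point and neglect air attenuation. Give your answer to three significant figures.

44.7 cm

At 8.79 m, distance alone gives 105 × (1.83/8.79)² = 105 × 0.04334 = 4.551 R/h.
Further attenuation needed: 4.551/0.205 = 22.20.
n = log₂(22.20) = 4.472 half-value layers.
Thickness = 4.472 × 10.0 cm = 44.72 cm.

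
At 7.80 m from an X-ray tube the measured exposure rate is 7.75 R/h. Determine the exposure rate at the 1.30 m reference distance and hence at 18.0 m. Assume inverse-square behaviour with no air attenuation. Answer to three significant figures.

By the inverse-square law,
At 1.30 m: 7.75 × (7.80/1.30)² = 7.75 × 36.00 = 279.0 R/h
At 18.0 m: 279.0 × (1.30/18.0)² = 279.0 × 0.005216 = 1.455 R/h.

279 R/h; 1.46 R/h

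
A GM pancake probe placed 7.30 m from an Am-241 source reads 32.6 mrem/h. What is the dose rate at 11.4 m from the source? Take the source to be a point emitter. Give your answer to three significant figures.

13.4 mrem/h

Intensity scales as (d₁/d₂)², so scaling from 7.30 m to 11.4 m:
32.6 × (7.30/11.4)² = 32.6 × 0.4100 = 13.37 mrem/h.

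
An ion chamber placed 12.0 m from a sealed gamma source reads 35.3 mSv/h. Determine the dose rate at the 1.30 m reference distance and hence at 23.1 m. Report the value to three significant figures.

Since intensity falls as 1/r²,
At 1.30 m: (12.0/1.30)² = 85.21, so 35.3 × 85.21 = 3008 mSv/h
At 23.1 m: 3008 × (1.30/23.1)² = 3008 × 0.003167 = 9.526 mSv/h.

3010 mSv/h; 9.53 mSv/h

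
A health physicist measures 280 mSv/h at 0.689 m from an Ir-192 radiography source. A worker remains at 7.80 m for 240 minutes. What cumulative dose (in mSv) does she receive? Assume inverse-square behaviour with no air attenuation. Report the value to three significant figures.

8.74 mSv

By the inverse-square law, rate at 7.80 m:
280 × (0.689/7.80)² = 280 × 0.007803 = 2.185 mSv/h.
Dose = rate × time = 2.185 mSv/h × 4.000 h = 8.740 mSv.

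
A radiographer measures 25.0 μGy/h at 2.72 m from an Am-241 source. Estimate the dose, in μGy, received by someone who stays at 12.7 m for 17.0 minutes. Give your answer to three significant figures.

0.325 μGy

Since intensity falls as 1/r², rate at 12.7 m:
(2.72/12.7)² = 0.04587, so 25.0 × 0.04587 = 1.147 μGy/h.
Dose = rate × time = 1.147 μGy/h × 0.2833 h = 0.3249 μGy.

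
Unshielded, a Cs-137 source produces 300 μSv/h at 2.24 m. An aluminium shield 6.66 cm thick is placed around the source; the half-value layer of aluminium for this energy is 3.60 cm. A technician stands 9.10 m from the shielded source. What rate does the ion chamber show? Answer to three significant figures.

5.04 μSv/h

Distance alone: 300 × (2.24/9.10)² = 300 × 0.06059 = 18.18 μSv/h.
Shield: 6.66/3.60 = 1.850 half-value layers → attenuation 2^(−1.850) = 0.2774.
Combined: 18.18 × 0.2774 = 5.043 μSv/h.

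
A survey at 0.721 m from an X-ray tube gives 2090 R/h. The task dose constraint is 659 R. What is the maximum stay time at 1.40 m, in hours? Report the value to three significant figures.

1.19 h

Since intensity falls as 1/r², rate at 1.40 m:
2090 × (0.721/1.40)² = 2090 × 0.2652 = 554.3 R/h.
Stay time = 659 R ÷ 554.3 R/h = 1.189 h.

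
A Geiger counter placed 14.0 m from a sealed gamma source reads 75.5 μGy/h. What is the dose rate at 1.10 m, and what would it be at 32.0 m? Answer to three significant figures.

Since intensity falls as 1/r²,
At 1.10 m: (14.0/1.10)² = 162.0, so 75.5 × 162.0 = 12230 μGy/h
At 32.0 m: 12230 × (1.10/32.0)² = 12230 × 0.001182 = 14.46 μGy/h.

12200 μGy/h; 14.5 μGy/h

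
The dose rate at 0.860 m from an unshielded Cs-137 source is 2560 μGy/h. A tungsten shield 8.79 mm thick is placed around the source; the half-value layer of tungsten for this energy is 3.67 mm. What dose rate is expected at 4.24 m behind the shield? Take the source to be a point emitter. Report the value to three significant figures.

20.0 μGy/h

Distance alone: (0.860/4.24)² = 0.04114, so 2560 × 0.04114 = 105.3 μGy/h.
Shield: 8.79/3.67 = 2.395 half-value layers → attenuation 2^(−2.395) = 0.1901.
Combined: 105.3 × 0.1901 = 20.02 μGy/h.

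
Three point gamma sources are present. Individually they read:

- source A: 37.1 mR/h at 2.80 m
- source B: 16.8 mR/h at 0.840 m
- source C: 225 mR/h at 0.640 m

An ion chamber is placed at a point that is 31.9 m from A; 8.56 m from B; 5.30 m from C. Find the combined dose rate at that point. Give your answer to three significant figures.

3.73 mR/h

Each source contributes Iᵢ·(dᵢ/rᵢ)²; contributions add.
A: 37.1 × (2.80/31.9)² = 0.2858 mR/h
B: 16.8 × (0.840/8.56)² = 0.1618 mR/h
C: 225 × (0.640/5.30)² = 3.281 mR/h
Total = 0.2858 + 0.1618 + 3.281 = 3.729 mR/h.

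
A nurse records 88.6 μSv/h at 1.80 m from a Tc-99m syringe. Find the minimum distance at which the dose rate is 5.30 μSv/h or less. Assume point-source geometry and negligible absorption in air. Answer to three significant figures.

7.36 m

Intensity scales as (d₁/d₂)², so d₂ = d₁·√(I₁/I₂).
I₁/I₂ = 88.6/5.30 = 16.72, so d₂ = 1.80 × √16.72 = 7.360 m.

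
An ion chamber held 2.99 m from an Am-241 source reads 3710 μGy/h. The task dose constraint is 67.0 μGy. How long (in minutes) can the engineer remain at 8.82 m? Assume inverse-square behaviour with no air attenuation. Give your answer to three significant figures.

9.43 min

Applying the 1/r² law, rate at 8.82 m:
(2.99/8.82)² = 0.1149, so 3710 × 0.1149 = 426.3 μGy/h.
Stay time = 67.0 μGy ÷ 426.3 μGy/h = 0.1572 h = 9.432 min.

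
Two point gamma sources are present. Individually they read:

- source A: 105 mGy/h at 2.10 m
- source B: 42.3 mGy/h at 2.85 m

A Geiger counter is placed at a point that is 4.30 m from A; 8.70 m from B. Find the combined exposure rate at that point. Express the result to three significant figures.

29.6 mGy/h

By superposition, sum each source's inverse-square contribution:
A: 105 × (2.10/4.30)² = 25.04 mGy/h
B: 42.3 × (2.85/8.70)² = 4.539 mGy/h
Total = 25.04 + 4.539 = 29.58 mGy/h.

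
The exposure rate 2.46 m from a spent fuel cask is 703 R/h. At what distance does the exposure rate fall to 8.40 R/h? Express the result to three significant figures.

Applying the 1/r² law, d₂ = d₁·√(I₁/I₂).
I₁/I₂ = 703/8.40 = 83.69, so d₂ = 2.46 × √83.69 = 22.50 m.

22.5 m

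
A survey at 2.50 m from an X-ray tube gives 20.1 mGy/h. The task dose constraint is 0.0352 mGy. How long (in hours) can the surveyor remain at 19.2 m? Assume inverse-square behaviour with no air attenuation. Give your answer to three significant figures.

0.103 h

Using I₁d₁² = I₂d₂², rate at 19.2 m:
20.1 × (2.50/19.2)² = 20.1 × 0.01695 = 0.3407 mGy/h.
Stay time = 0.0352 mGy ÷ 0.3407 mGy/h = 0.1033 h.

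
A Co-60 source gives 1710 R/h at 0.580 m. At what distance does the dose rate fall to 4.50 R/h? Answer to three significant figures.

11.3 m

Intensity scales as (d₁/d₂)², so d₂ = d₁·√(I₁/I₂).
I₁/I₂ = 1710/4.50 = 380.0, so d₂ = 0.580 × √380.0 = 11.31 m.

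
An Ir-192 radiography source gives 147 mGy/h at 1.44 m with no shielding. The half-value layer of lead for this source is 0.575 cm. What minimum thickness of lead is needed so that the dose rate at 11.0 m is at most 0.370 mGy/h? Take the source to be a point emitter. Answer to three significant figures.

At 11.0 m, distance alone gives 147 × (1.44/11.0)² = 147 × 0.01714 = 2.520 mGy/h.
Further attenuation needed: 2.520/0.370 = 6.811.
n = log₂(6.811) = 2.768 half-value layers.
Thickness = 2.768 × 0.575 cm = 1.592 cm.

1.59 cm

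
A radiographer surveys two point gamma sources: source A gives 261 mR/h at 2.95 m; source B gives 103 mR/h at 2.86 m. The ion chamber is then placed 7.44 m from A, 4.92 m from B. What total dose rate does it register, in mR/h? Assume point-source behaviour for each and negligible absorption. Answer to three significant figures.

75.8 mR/h

Each source contributes Iᵢ·(dᵢ/rᵢ)²; contributions add.
A: 261 × (2.95/7.44)² = 41.03 mR/h
B: 103 × (2.86/4.92)² = 34.80 mR/h
Total = 41.03 + 34.80 = 75.83 mR/h.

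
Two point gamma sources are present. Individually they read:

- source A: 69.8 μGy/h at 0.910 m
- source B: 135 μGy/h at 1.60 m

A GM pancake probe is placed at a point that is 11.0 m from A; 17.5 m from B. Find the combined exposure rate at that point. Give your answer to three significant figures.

1.61 μGy/h

Each source contributes Iᵢ·(dᵢ/rᵢ)²; contributions add.
A: 69.8 × (0.910/11.0)² = 0.4777 μGy/h
B: 135 × (1.60/17.5)² = 1.128 μGy/h
Total = 0.4777 + 1.128 = 1.606 μGy/h.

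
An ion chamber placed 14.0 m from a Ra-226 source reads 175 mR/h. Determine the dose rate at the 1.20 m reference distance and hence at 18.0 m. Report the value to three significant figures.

Since intensity falls as 1/r²,
At 1.20 m: (14.0/1.20)² = 136.1, so 175 × 136.1 = 23820 mR/h
At 18.0 m: (1.20/18.0)² = 0.004444, so 23820 × 0.004444 = 105.9 mR/h.

23800 mR/h; 106 mR/h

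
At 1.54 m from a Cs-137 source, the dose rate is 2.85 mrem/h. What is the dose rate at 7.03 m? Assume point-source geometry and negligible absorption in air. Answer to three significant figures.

Applying the 1/r² law, the rate at 7.03 m is
(1.54/7.03)² = 0.04799, so 2.85 × 0.04799 = 0.1368 mrem/h.

0.137 mrem/h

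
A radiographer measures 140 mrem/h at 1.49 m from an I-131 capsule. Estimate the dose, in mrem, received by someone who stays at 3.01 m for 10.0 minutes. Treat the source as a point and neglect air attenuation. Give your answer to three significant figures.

5.72 mrem

By the inverse-square law, rate at 3.01 m:
140 × (1.49/3.01)² = 140 × 0.2450 = 34.30 mrem/h.
Dose = rate × time = 34.30 mrem/h × 0.1667 h = 5.718 mrem.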